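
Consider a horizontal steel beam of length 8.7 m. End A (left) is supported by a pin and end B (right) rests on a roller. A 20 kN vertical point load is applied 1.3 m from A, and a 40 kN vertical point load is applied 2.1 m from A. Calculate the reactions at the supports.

A_x = 0, A_y = 47.36 kN, B_y = 12.64 kN

Moments about A: B_y·8.7 − 20·1.3 − 40·2.1 = 0 → B_y = 110/8.7 = 12.6437 ≈ 12.64 kN.
ΣF_y = 0: A_y + 12.6437 − 20 − 40 = 0 → A_y = 47.36 kN.
ΣF_x = 0: no horizontal applied forces, so A_x = 0.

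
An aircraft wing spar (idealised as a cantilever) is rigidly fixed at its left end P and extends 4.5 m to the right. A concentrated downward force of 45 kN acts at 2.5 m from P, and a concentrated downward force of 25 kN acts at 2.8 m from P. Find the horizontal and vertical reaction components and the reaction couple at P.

P_x = 0, P_y = 70.00 kN, M_P = 182.5 kN·m

ΣF_x = 0: P_x = 0.
ΣF_y = 0: P_y − 45 − 25 = 0 → P_y = 70.00 kN.
ΣM about P: M_P − 45·2.5 − 25·2.8 = 0 → M_P = 182.5 kN·m.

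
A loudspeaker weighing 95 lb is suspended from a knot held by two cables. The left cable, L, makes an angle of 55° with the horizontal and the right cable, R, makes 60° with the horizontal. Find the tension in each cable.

ΣF_x = 0: −T_L·cos55° + T_R·cos60° = 0 → T_R = 1.14715·T_L.
ΣF_y = 0: T_L·sin55° + T_R·sin60° = 95.
Substitute: T_L·(0.819152 + 1.14715·0.866025) = 95 → T_L = 52.4105 ≈ 52.41 lb.
Then T_R = 1.14715 × 52.4105 = 60.12 lb.

T_L = 52.41 lb, T_R = 60.12 lb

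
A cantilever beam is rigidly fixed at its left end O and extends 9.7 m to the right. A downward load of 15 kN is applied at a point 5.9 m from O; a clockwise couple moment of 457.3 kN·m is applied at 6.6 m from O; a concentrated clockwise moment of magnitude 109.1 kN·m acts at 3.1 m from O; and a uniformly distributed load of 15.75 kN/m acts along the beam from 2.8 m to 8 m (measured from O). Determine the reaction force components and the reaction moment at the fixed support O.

Resultant of the distributed load: 15.75 × 5.2 = 81.9 kN at 5.4 m from O.
ΣF_x = 0: O_x = 0.
ΣF_y = 0: O_y − 15 − 15.75·5.2 = 0 → O_y = 96.90 kN.
ΣM about O: M_O − 15·5.9 − 457.3 − 109.1 − (15.75·5.2)·5.4 = 0 → M_O = 1097 kN·m.

O_x = 0, O_y = 96.90 kN, M_O = 1097 kN·m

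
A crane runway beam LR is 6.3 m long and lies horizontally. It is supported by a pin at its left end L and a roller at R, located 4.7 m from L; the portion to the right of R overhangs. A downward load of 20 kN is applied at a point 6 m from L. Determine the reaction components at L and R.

ΣM about L: R_y·4.7 − 20·6 = 0 → R_y = 120/4.7 = 25.5319 ≈ 25.53 kN.
ΣF_y = 0: L_y + 25.5319 − 20 = 0 → L_y = -5.532 kN.
ΣF_x = 0: no horizontal applied forces, so L_x = 0.

L_x = 0, L_y = -5.532 kN, R_y = 25.53 kN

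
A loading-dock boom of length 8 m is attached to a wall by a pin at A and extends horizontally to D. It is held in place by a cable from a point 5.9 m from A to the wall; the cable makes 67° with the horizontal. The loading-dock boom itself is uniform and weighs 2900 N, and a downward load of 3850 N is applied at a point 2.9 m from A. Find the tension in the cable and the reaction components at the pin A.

T = 4192 N, A_x = 1638 N, A_y = 2892 N

ΣM about A: T·sin67°·5.9 − 2900·4 − 3850·2.9 = 0 → T = 22765/(5.9·0.920505) = 4191.69 ≈ 4192 N.
ΣF_x = 0: A_x − T·cos67° = 0 → A_x = 4191.69 × 0.390731 = 1638 N.
ΣF_y = 0: A_y + T·sin67° − 2900 − 3850 = 0 → A_y = 6750 − 4191.69 × 0.920505 = 2892 N.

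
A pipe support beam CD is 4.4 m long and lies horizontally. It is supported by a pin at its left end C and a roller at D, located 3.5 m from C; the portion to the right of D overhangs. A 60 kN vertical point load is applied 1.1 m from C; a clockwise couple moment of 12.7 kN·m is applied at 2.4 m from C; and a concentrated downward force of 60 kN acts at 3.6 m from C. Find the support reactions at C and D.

ΣM about C: D_y·3.5 − 60·1.1 − 12.7 − 60·3.6 = 0 → D_y = 294.7/3.5 = 84.20 kN.
ΣF_y = 0: C_y + 84.2 − 60 − 60 = 0 → C_y = 35.80 kN.
ΣF_x = 0: no horizontal applied forces, so C_x = 0.

C_x = 0, C_y = 35.80 kN, D_y = 84.20 kN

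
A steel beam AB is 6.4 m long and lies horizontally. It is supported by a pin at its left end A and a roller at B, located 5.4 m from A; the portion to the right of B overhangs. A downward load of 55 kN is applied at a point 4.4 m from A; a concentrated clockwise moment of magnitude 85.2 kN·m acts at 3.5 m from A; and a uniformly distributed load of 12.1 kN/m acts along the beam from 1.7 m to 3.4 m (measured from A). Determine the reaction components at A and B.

A_x = 0, A_y = 5.264 kN, B_y = 70.31 kN

Resultant of the distributed load: 12.1 × 1.7 = 20.57 kN at 2.55 m from A.
Taking moments about A: B_y·5.4 − 55·4.4 − 85.2 − (12.1·1.7)·2.55 = 0 → B_y = 379.6535/5.4 = 70.3062 ≈ 70.31 kN.
ΣF_y = 0: A_y + 70.3062 − 55 − 12.1·1.7 = 0 → A_y = 5.264 kN.
ΣF_x = 0: no horizontal applied forces, so A_x = 0.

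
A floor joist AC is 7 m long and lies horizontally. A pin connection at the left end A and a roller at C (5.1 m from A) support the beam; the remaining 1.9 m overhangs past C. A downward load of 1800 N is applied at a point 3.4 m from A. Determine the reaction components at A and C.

Taking moments about A: C_y·5.1 − 1800·3.4 = 0 → C_y = 6120/5.1 = 1200 N.
ΣF_y = 0: A_y + 1200 − 1800 = 0 → A_y = 600.0 N.
ΣF_x = 0: no horizontal applied forces, so A_x = 0.

A_x = 0, A_y = 600.0 N, C_y = 1200 N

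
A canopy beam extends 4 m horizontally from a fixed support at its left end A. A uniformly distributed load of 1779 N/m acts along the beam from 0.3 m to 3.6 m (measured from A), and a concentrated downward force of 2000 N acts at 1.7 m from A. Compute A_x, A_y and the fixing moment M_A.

A_x = 0, A_y = 7871 N, M_A = 14850 N·m

Resultant of the distributed load: 1779 × 3.3 = 5870.7 N at 1.95 m from A.
ΣF_x = 0: A_x = 0.
ΣF_y = 0: A_y − 1779·3.3 − 2000 = 0 → A_y = 7871 N.
ΣM about A: M_A − (1779·3.3)·1.95 − 2000·1.7 = 0 → M_A = 14850 N·m.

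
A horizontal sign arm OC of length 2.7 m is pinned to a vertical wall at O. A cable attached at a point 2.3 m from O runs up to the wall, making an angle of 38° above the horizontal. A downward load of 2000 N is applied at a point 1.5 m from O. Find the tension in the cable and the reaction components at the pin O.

ΣM about O: T·sin38°·2.3 − 2000·1.5 = 0 → T = 3000/(2.3·0.615661) = 2118.61 ≈ 2119 N.
ΣF_x = 0: O_x − T·cos38° = 0 → O_x = 2118.61 × 0.788011 = 1669 N.
ΣF_y = 0: O_y + T·sin38° − 2000 = 0 → O_y = 2000 − 2118.61 × 0.615661 = 695.7 N.

T = 2119 N, O_x = 1669 N, O_y = 695.7 N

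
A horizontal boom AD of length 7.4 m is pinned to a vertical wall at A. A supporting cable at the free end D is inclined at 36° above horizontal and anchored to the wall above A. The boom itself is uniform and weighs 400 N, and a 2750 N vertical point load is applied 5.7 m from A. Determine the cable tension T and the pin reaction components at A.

ΣM about A: T·sin36°·7.4 − 400·3.7 − 2750·5.7 = 0 → T = 17155/(7.4·0.587785) = 3944.03 ≈ 3944 N.
ΣF_x = 0: A_x − T·cos36° = 0 → A_x = 3944.03 × 0.809017 = 3191 N.
ΣF_y = 0: A_y + T·sin36° − 400 − 2750 = 0 → A_y = 3150 − 3944.03 × 0.587785 = 831.8 N.

T = 3944 N, A_x = 3191 N, A_y = 831.8 N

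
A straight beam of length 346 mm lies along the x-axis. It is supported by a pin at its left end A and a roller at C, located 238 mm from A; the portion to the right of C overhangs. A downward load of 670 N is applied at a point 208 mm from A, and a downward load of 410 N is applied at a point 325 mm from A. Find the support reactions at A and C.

ΣM about A: C_y·238 − 670·208 − 410·325 = 0 → C_y = 272610/238 = 1145.42 ≈ 1145 N.
ΣF_y = 0: A_y + 1145.42 − 670 − 410 = 0 → A_y = -65.42 N.
ΣF_x = 0: no horizontal applied forces, so A_x = 0.

A_x = 0, A_y = -65.42 N, C_y = 1145 N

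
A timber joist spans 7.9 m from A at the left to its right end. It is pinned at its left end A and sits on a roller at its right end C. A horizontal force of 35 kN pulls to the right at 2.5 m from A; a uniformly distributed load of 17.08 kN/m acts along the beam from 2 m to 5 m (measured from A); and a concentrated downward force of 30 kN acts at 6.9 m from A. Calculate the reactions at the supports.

Resultant of the distributed load: 17.08 × 3 = 51.24 kN at 3.5 m from A.
ΣM about A: C_y·7.9 − (17.08·3)·3.5 − 30·6.9 = 0 → C_y = 386.34/7.9 = 48.9038 ≈ 48.90 kN.
ΣF_y = 0: A_y + 48.9038 − 17.08·3 − 30 = 0 → A_y = 32.34 kN.
ΣF_x = 0: A_x + 35 = 0 → A_x = -35.00 kN.

A_x = -35.00 kN, A_y = 32.34 kN, C_y = 48.90 kN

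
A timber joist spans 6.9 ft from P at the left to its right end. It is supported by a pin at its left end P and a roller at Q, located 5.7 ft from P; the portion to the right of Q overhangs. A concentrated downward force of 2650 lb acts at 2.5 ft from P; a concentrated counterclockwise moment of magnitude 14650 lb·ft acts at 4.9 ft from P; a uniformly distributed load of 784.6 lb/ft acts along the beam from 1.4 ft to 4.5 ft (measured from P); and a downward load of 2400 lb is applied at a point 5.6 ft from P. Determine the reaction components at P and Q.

P_x = 0, P_y = 5273 lb, Q_y = 2209 lb

Resultant of the distributed load: 784.6 × 3.1 = 2432.26 lb at 2.95 ft from P.
Taking moments about P: Q_y·5.7 − 2650·2.5 + 14650 − (784.6·3.1)·2.95 − 2400·5.6 = 0 → Q_y = 12590.167/5.7 = 2208.8 ≈ 2209 lb.
ΣF_y = 0: P_y + 2208.8 − 2650 − 784.6·3.1 − 2400 = 0 → P_y = 5273 lb.
ΣF_x = 0: no horizontal applied forces, so P_x = 0.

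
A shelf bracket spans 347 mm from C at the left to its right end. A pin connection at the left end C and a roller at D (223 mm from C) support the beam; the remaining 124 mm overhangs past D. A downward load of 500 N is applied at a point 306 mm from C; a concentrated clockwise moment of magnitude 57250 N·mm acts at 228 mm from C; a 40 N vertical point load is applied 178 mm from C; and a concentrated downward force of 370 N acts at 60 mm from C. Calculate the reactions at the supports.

ΣM about C: D_y·223 − 500·306 − 57250 − 40·178 − 370·60 = 0 → D_y = 239570/223 = 1074.3 ≈ 1074 N.
ΣF_y = 0: C_y + 1074.3 − 500 − 40 − 370 = 0 → C_y = -164.3 N.
ΣF_x = 0: no horizontal applied forces, so C_x = 0.

C_x = 0, C_y = -164.3 N, D_y = 1074 N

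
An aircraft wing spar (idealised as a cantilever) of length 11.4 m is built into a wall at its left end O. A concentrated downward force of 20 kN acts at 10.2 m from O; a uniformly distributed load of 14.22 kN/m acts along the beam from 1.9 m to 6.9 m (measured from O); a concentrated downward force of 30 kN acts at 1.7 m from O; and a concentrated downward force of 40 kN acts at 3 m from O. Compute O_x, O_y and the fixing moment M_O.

O_x = 0, O_y = 161.1 kN, M_O = 687.8 kN·m

Resultant of the distributed load: 14.22 × 5 = 71.1 kN at 4.4 m from O.
ΣF_x = 0: O_x = 0.
ΣF_y = 0: O_y − 20 − 14.22·5 − 30 − 40 = 0 → O_y = 161.1 kN.
ΣM about O: M_O − 20·10.2 − (14.22·5)·4.4 − 30·1.7 − 40·3 = 0 → M_O = 687.8 kN·m.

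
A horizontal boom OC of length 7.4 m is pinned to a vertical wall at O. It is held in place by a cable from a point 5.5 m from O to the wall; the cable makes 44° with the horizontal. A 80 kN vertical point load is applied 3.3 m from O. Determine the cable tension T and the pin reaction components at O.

T = 69.10 kN, O_x = 49.71 kN, O_y = 32.00 kN

ΣM about O: T·sin44°·5.5 − 80·3.3 = 0 → T = 264/(5.5·0.694658) = 69.0988 ≈ 69.10 kN.
ΣF_x = 0: O_x − T·cos44° = 0 → O_x = 69.0988 × 0.71934 = 49.71 kN.
ΣF_y = 0: O_y + T·sin44° − 80 = 0 → O_y = 80 − 69.0988 × 0.694658 = 32.00 kN.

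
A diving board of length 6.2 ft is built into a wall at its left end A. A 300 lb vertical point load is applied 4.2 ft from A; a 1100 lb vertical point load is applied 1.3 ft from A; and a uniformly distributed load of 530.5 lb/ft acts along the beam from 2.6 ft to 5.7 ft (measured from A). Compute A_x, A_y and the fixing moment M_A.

Resultant of the distributed load: 530.5 × 3.1 = 1644.55 lb at 4.15 ft from A.
ΣF_x = 0: A_x = 0.
ΣF_y = 0: A_y − 300 − 1100 − 530.5·3.1 = 0 → A_y = 3045 lb.
ΣM about A: M_A − 300·4.2 − 1100·1.3 − (530.5·3.1)·4.15 = 0 → M_A = 9515 lb·ft.

A_x = 0, A_y = 3045 lb, M_A = 9515 lb·ft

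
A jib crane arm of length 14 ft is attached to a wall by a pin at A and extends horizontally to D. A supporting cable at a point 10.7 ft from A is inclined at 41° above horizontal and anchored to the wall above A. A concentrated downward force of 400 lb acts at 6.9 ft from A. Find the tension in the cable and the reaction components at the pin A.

ΣM about A: T·sin41°·10.7 − 400·6.9 = 0 → T = 2760/(10.7·0.656059) = 393.172 ≈ 393.2 lb.
ΣF_x = 0: A_x − T·cos41° = 0 → A_x = 393.172 × 0.75471 = 296.7 lb.
ΣF_y = 0: A_y + T·sin41° − 400 = 0 → A_y = 400 − 393.172 × 0.656059 = 142.1 lb.

T = 393.2 lb, A_x = 296.7 lb, A_y = 142.1 lb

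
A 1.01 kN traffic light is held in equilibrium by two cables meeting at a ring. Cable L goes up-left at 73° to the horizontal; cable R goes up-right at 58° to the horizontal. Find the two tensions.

ΣF_x = 0: −T_L·cos73° + T_R·cos58° = 0 → T_R = 0.551729·T_L.
ΣF_y = 0: T_L·sin73° + T_R·sin58° = 1.01.
Substitute: T_L·(0.956305 + 0.551729·0.848048) = 1.01 → T_L = 0.709171 ≈ 0.7092 kN.
Then T_R = 0.551729 × 0.709171 = 0.3913 kN.

T_L = 0.7092 kN, T_R = 0.3913 kN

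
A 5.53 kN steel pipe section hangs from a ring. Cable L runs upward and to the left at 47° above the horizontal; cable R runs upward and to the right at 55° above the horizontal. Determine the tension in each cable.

ΣF_x = 0: −T_L·cos47° + T_R·cos55° = 0 → T_R = 1.18903·T_L.
ΣF_y = 0: T_L·sin47° + T_R·sin55° = 5.53.
Substitute: T_L·(0.731354 + 1.18903·0.819152) = 5.53 → T_L = 3.24274 ≈ 3.243 kN.
Then T_R = 1.18903 × 3.24274 = 3.856 kN.

T_L = 3.243 kN, T_R = 3.856 kN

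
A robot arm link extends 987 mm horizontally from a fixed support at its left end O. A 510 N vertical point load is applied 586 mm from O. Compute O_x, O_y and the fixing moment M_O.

ΣF_x = 0: O_x = 0.
ΣF_y = 0: O_y − 510 = 0 → O_y = 510.0 N.
ΣM about O: M_O − 510·586 = 0 → M_O = 298900 N·mm.

O_x = 0, O_y = 510.0 N, M_O = 298900 N·mm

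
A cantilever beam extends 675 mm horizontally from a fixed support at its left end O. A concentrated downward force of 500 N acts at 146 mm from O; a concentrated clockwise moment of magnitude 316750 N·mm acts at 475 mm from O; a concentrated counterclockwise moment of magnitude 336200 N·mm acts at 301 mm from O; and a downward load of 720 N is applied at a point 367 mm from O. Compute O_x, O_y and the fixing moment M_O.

ΣF_x = 0: O_x = 0.
ΣF_y = 0: O_y − 500 − 720 = 0 → O_y = 1220 N.
ΣM about O: M_O − 500·146 − 316750 + 336200 − 720·367 = 0 → M_O = 317800 N·mm.

O_x = 0, O_y = 1220 N, M_O = 317800 N·mm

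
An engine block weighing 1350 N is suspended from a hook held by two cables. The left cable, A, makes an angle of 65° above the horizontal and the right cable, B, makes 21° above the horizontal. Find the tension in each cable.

T_A = 1263 N, T_B = 571.9 N

ΣF_x = 0: −T_A·cos65° + T_B·cos21° = 0 → T_B = 0.452685·T_A.
ΣF_y = 0: T_A·sin65° + T_B·sin21° = 1350.
Substitute: T_A·(0.906308 + 0.452685·0.358368) = 1350 → T_A = 1263.41 ≈ 1263 N.
Then T_B = 0.452685 × 1263.41 = 571.9 N.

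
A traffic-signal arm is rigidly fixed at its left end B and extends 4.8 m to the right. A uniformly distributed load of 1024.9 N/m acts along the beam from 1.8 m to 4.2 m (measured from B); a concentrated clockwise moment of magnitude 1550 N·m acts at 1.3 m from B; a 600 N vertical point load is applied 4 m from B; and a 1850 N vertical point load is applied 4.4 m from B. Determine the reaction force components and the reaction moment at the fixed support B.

B_x = 0, B_y = 4910 N, M_B = 19470 N·m

Resultant of the distributed load: 1024.9 × 2.4 = 2459.76 N at 3 m from B.
ΣF_x = 0: B_x = 0.
ΣF_y = 0: B_y − 1024.9·2.4 − 600 − 1850 = 0 → B_y = 4910 N.
ΣM about B: M_B − (1024.9·2.4)·3 − 1550 − 600·4 − 1850·4.4 = 0 → M_B = 19470 N·m.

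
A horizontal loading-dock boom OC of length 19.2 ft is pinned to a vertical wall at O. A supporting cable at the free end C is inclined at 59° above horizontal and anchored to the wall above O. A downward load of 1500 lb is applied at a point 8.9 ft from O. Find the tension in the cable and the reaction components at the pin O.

ΣM about O: T·sin59°·19.2 − 1500·8.9 = 0 → T = 13350/(19.2·0.857167) = 811.175 ≈ 811.2 lb.
ΣF_x = 0: O_x − T·cos59° = 0 → O_x = 811.175 × 0.515038 = 417.8 lb.
ΣF_y = 0: O_y + T·sin59° − 1500 = 0 → O_y = 1500 − 811.175 × 0.857167 = 804.7 lb.

T = 811.2 lb, O_x = 417.8 lb, O_y = 804.7 lb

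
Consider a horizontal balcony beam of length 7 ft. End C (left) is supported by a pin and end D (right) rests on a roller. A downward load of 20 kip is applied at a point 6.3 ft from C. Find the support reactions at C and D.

C_x = 0, C_y = 2.000 kip, D_y = 18.00 kip

Taking moments about C: D_y·7 − 20·6.3 = 0 → D_y = 126/7 = 18.00 kip.
ΣF_y = 0: C_y + 18 − 20 = 0 → C_y = 2.000 kip.
ΣF_x = 0: no horizontal applied forces, so C_x = 0.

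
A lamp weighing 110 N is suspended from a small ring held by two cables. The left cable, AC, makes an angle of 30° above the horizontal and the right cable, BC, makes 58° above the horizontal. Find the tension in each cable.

ΣF_x = 0: −T_AC·cos30° + T_BC·cos58° = 0 → T_BC = 1.63426·T_AC.
ΣF_y = 0: T_AC·sin30° + T_BC·sin58° = 110.
Substitute: T_AC·(0.5 + 1.63426·0.848048) = 110 → T_AC = 58.3266 ≈ 58.33 N.
Then T_BC = 1.63426 × 58.3266 = 95.32 N.

T_AC = 58.33 N, T_BC = 95.32 N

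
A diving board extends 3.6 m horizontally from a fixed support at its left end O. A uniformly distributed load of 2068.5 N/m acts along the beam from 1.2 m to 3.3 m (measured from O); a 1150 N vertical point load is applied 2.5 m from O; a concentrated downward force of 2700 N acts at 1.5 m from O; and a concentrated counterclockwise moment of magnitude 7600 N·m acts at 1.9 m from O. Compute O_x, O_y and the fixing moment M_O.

O_x = 0, O_y = 8194 N, M_O = 9099 N·m

Resultant of the distributed load: 2068.5 × 2.1 = 4343.85 N at 2.25 m from O.
ΣF_x = 0: O_x = 0.
ΣF_y = 0: O_y − 2068.5·2.1 − 1150 − 2700 = 0 → O_y = 8194 N.
ΣM about O: M_O − (2068.5·2.1)·2.25 − 1150·2.5 − 2700·1.5 + 7600 = 0 → M_O = 9099 N·m.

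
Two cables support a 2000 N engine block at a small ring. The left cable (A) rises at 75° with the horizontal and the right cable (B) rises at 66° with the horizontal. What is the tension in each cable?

ΣF_x = 0: −T_A·cos75° + T_B·cos66° = 0 → T_B = 0.636331·T_A.
ΣF_y = 0: T_A·sin75° + T_B·sin66° = 2000.
Substitute: T_A·(0.965926 + 0.636331·0.913545) = 2000 → T_A = 1292.62 ≈ 1293 N.
Then T_B = 0.636331 × 1292.62 = 822.5 N.

T_A = 1293 N, T_B = 822.5 N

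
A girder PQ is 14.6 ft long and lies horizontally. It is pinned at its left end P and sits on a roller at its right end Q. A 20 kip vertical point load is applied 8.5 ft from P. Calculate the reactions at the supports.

Taking moments about P: Q_y·14.6 − 20·8.5 = 0 → Q_y = 170/14.6 = 11.6438 ≈ 11.64 kip.
ΣF_y = 0: P_y + 11.6438 − 20 = 0 → P_y = 8.356 kip.
ΣF_x = 0: no horizontal applied forces, so P_x = 0.

P_x = 0, P_y = 8.356 kip, Q_y = 11.64 kip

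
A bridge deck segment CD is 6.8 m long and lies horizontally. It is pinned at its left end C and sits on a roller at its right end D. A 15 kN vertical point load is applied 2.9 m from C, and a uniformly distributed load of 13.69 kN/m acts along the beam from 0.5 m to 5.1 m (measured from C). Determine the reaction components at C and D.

C_x = 0, C_y = 45.65 kN, D_y = 32.33 kN

Resultant of the distributed load: 13.69 × 4.6 = 62.974 kN at 2.8 m from C.
ΣM about C: D_y·6.8 − 15·2.9 − (13.69·4.6)·2.8 = 0 → D_y = 219.8272/6.8 = 32.3275 ≈ 32.33 kN.
ΣF_y = 0: C_y + 32.3275 − 15 − 13.69·4.6 = 0 → C_y = 45.65 kN.
ΣF_x = 0: no horizontal applied forces, so C_x = 0.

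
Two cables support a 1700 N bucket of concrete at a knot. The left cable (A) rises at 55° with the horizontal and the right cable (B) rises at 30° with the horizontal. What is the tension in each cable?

ΣF_x = 0: −T_A·cos55° + T_B·cos30° = 0 → T_B = 0.662309·T_A.
ΣF_y = 0: T_A·sin55° + T_B·sin30° = 1700.
Substitute: T_A·(0.819152 + 0.662309·0.5) = 1700 → T_A = 1477.87 ≈ 1478 N.
Then T_B = 0.662309 × 1477.87 = 978.8 N.

T_A = 1478 N, T_B = 978.8 N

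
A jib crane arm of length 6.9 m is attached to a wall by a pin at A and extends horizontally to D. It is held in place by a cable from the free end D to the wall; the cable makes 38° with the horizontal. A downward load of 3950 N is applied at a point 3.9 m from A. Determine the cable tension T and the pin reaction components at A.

ΣM about A: T·sin38°·6.9 − 3950·3.9 = 0 → T = 15405/(6.9·0.615661) = 3626.36 ≈ 3626 N.
ΣF_x = 0: A_x − T·cos38° = 0 → A_x = 3626.36 × 0.788011 = 2858 N.
ΣF_y = 0: A_y + T·sin38° − 3950 = 0 → A_y = 3950 − 3626.36 × 0.615661 = 1717 N.

T = 3626 N, A_x = 2858 N, A_y = 1717 N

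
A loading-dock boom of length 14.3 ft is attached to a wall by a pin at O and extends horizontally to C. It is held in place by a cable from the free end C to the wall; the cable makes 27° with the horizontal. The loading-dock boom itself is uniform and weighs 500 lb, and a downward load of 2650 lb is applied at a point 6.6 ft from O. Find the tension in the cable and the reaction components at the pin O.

T = 3245 lb, O_x = 2891 lb, O_y = 1677 lb

ΣM about O: T·sin27°·14.3 − 500·7.15 − 2650·6.6 = 0 → T = 21065/(14.3·0.45399) = 3244.73 ≈ 3245 lb.
ΣF_x = 0: O_x − T·cos27° = 0 → O_x = 3244.73 × 0.891007 = 2891 lb.
ΣF_y = 0: O_y + T·sin27° − 500 − 2650 = 0 → O_y = 3150 − 3244.73 × 0.45399 = 1677 lb.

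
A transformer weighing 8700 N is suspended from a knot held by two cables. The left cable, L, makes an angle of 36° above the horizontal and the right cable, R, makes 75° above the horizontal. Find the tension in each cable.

ΣF_x = 0: −T_L·cos36° + T_R·cos75° = 0 → T_R = 3.1258·T_L.
ΣF_y = 0: T_L·sin36° + T_R·sin75° = 8700.
Substitute: T_L·(0.587785 + 3.1258·0.965926) = 8700 → T_L = 2411.93 ≈ 2412 N.
Then T_R = 3.1258 × 2411.93 = 7539 N.

T_L = 2412 N, T_R = 7539 N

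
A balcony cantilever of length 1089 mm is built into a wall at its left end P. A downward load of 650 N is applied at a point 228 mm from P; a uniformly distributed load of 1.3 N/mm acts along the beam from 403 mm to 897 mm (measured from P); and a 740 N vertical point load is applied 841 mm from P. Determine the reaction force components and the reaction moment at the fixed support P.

Resultant of the distributed load: 1.3 × 494 = 642.2 N at 650 mm from P.
ΣF_x = 0: P_x = 0.
ΣF_y = 0: P_y − 650 − 1.3·494 − 740 = 0 → P_y = 2032 N.
ΣM about P: M_P − 650·228 − (1.3·494)·650 − 740·841 = 0 → M_P = 1188000 N·mm.

P_x = 0, P_y = 2032 N, M_P = 1188000 N·mm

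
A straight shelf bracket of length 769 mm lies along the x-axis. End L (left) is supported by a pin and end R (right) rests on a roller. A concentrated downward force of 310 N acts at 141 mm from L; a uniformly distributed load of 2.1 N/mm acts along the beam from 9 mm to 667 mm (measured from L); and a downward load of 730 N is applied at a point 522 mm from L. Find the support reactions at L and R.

L_x = 0, L_y = 1262 N, R_y = 1160 N

Resultant of the distributed load: 2.1 × 658 = 1381.8 N at 338 mm from L.
Moments about L: R_y·769 − 310·141 − (2.1·658)·338 − 730·522 = 0 → R_y = 891818.4/769 = 1159.71 ≈ 1160 N.
ΣF_y = 0: L_y + 1159.71 − 310 − 2.1·658 − 730 = 0 → L_y = 1262 N.
ΣF_x = 0: no horizontal applied forces, so L_x = 0.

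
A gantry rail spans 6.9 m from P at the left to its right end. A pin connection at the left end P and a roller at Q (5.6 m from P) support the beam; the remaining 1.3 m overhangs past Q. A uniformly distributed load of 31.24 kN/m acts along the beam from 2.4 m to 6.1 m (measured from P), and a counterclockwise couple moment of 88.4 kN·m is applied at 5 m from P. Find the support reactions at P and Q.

Resultant of the distributed load: 31.24 × 3.7 = 115.588 kN at 4.25 m from P.
ΣM about P: Q_y·5.6 − (31.24·3.7)·4.25 + 88.4 = 0 → Q_y = 402.849/5.6 = 71.9373 ≈ 71.94 kN.
ΣF_y = 0: P_y + 71.9373 − 31.24·3.7 = 0 → P_y = 43.65 kN.
ΣF_x = 0: no horizontal applied forces, so P_x = 0.

P_x = 0, P_y = 43.65 kN, Q_y = 71.94 kN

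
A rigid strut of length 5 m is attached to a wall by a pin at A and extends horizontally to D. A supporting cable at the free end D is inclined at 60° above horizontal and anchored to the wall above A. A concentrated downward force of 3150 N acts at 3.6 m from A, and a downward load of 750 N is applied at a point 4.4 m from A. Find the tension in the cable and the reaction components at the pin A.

T = 3381 N, A_x = 1690 N, A_y = 972.0 N

ΣM about A: T·sin60°·5 − 3150·3.6 − 750·4.4 = 0 → T = 14640/(5·0.866025) = 3380.96 ≈ 3381 N.
ΣF_x = 0: A_x − T·cos60° = 0 → A_x = 3380.96 × 0.5 = 1690 N.
ΣF_y = 0: A_y + T·sin60° − 3150 − 750 = 0 → A_y = 3900 − 3380.96 × 0.866025 = 972.0 N.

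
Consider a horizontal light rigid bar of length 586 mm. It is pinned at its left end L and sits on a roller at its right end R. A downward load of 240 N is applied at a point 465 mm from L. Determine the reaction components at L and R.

ΣM about L: R_y·586 − 240·465 = 0 → R_y = 111600/586 = 190.444 ≈ 190.4 N.
ΣF_y = 0: L_y + 190.444 − 240 = 0 → L_y = 49.56 N.
ΣF_x = 0: no horizontal applied forces, so L_x = 0.

L_x = 0, L_y = 49.56 N, R_y = 190.4 N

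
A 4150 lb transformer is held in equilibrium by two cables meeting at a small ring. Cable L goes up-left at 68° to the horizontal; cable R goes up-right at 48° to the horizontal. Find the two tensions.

T_L = 3090 lb, T_R = 1730 lb

ΣF_x = 0: −T_L·cos68° + T_R·cos48° = 0 → T_R = 0.559841·T_L.
ΣF_y = 0: T_L·sin68° + T_R·sin48° = 4150.
Substitute: T_L·(0.927184 + 0.559841·0.743145) = 4150 → T_L = 3089.57 ≈ 3090 lb.
Then T_R = 0.559841 × 3089.57 = 1730 lb.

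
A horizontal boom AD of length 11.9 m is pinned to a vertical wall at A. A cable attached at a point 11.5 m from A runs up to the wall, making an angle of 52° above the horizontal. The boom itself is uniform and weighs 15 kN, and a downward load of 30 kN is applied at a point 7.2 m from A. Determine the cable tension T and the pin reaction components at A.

T = 33.68 kN, A_x = 20.74 kN, A_y = 18.46 kN

ΣM about A: T·sin52°·11.5 − 15·5.95 − 30·7.2 = 0 → T = 305.25/(11.5·0.788011) = 33.6841 ≈ 33.68 kN.
ΣF_x = 0: A_x − T·cos52° = 0 → A_x = 33.6841 × 0.615661 = 20.74 kN.
ΣF_y = 0: A_y + T·sin52° − 15 − 30 = 0 → A_y = 45 − 33.6841 × 0.788011 = 18.46 kN.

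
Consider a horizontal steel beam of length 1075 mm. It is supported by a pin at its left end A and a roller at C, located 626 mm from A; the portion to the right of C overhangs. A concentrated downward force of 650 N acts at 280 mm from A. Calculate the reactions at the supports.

A_x = 0, A_y = 359.3 N, C_y = 290.7 N

Moments about A: C_y·626 − 650·280 = 0 → C_y = 182000/626 = 290.735 ≈ 290.7 N.
ΣF_y = 0: A_y + 290.735 − 650 = 0 → A_y = 359.3 N.
ΣF_x = 0: no horizontal applied forces, so A_x = 0.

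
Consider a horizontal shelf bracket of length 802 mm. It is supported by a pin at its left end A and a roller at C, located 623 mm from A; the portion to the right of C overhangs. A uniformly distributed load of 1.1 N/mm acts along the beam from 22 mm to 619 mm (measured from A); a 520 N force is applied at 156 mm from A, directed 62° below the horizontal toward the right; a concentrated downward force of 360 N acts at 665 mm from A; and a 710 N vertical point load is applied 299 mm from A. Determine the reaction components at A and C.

A_x = -244.1 N, A_y = 1008 N, C_y = 1178 N

Resultant of the distributed load: 1.1 × 597 = 656.7 N at 320.5 mm from A.
Moments about A: C_y·623 − (1.1·597)·320.5 − 520·sin62°·156 − 360·665 − 710·299 = 0 → C_y = 733787/623 = 1177.83 ≈ 1178 N.
ΣF_y = 0: A_y + 1177.83 − 1.1·597 − 520·sin62° − 360 − 710 = 0 → A_y = 1008 N.
ΣF_x = 0: A_x + 520·cos62° = 0 → A_x = -244.1 N.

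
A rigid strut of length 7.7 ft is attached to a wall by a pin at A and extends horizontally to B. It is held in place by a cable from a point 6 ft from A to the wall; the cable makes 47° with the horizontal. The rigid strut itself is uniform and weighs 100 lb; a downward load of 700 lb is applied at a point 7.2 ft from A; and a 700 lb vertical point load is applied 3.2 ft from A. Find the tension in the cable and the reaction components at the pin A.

T = 1747 lb, A_x = 1191 lb, A_y = 222.5 lb

ΣM about A: T·sin47°·6 − 100·3.85 − 700·7.2 − 700·3.2 = 0 → T = 7665/(6·0.731354) = 1746.76 ≈ 1747 lb.
ΣF_x = 0: A_x − T·cos47° = 0 → A_x = 1746.76 × 0.681998 = 1191 lb.
ΣF_y = 0: A_y + T·sin47° − 100 − 700 − 700 = 0 → A_y = 1500 − 1746.76 × 0.731354 = 222.5 lb.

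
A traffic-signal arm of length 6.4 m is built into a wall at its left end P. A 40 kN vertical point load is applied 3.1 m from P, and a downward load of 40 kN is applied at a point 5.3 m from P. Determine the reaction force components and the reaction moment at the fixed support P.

P_x = 0, P_y = 80.00 kN, M_P = 336.0 kN·m

ΣF_x = 0: P_x = 0.
ΣF_y = 0: P_y − 40 − 40 = 0 → P_y = 80.00 kN.
ΣM about P: M_P − 40·3.1 − 40·5.3 = 0 → M_P = 336.0 kN·m.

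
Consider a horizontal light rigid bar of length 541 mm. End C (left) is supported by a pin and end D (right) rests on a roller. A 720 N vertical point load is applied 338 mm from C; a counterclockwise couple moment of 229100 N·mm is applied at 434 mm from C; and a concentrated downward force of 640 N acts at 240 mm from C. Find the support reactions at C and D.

C_x = 0, C_y = 1050 N, D_y = 310.3 N

Moments about C: D_y·541 − 720·338 + 229100 − 640·240 = 0 → D_y = 167860/541 = 310.277 ≈ 310.3 N.
ΣF_y = 0: C_y + 310.277 − 720 − 640 = 0 → C_y = 1050 N.
ΣF_x = 0: no horizontal applied forces, so C_x = 0.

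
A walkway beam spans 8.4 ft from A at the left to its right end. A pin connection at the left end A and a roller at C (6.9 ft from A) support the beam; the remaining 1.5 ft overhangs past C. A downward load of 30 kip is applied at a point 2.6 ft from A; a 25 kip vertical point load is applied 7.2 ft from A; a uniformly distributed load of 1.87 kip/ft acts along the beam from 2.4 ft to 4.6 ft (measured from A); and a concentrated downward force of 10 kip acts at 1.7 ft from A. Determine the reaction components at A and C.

Resultant of the distributed load: 1.87 × 2.2 = 4.114 kip at 3.5 ft from A.
Moments about A: C_y·6.9 − 30·2.6 − 25·7.2 − (1.87·2.2)·3.5 − 10·1.7 = 0 → C_y = 289.399/6.9 = 41.9419 ≈ 41.94 kip.
ΣF_y = 0: A_y + 41.9419 − 30 − 25 − 1.87·2.2 − 10 = 0 → A_y = 27.17 kip.
ΣF_x = 0: no horizontal applied forces, so A_x = 0.

A_x = 0, A_y = 27.17 kip, C_y = 41.94 kip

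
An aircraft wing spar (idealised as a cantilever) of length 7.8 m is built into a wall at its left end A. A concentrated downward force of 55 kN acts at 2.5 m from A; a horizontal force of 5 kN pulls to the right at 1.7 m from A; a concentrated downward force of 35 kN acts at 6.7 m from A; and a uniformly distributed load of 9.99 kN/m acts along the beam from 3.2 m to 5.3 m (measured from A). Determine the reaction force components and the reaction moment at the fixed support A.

Resultant of the distributed load: 9.99 × 2.1 = 20.979 kN at 4.25 m from A.
ΣF_x = 0: A_x + 5 = 0 → A_x = -5.000 kN.
ΣF_y = 0: A_y − 55 − 35 − 9.99·2.1 = 0 → A_y = 111.0 kN.
ΣM about A: M_A − 55·2.5 − 35·6.7 − (9.99·2.1)·4.25 = 0 → M_A = 461.2 kN·m.

A_x = -5.000 kN, A_y = 111.0 kN, M_A = 461.2 kN·m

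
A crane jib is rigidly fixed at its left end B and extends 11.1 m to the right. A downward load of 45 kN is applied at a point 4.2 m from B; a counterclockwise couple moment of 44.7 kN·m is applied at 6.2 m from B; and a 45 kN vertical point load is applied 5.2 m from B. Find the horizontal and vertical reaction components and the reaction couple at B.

ΣF_x = 0: B_x = 0.
ΣF_y = 0: B_y − 45 − 45 = 0 → B_y = 90.00 kN.
ΣM about B: M_B − 45·4.2 + 44.7 − 45·5.2 = 0 → M_B = 378.3 kN·m.

B_x = 0, B_y = 90.00 kN, M_B = 378.3 kN·m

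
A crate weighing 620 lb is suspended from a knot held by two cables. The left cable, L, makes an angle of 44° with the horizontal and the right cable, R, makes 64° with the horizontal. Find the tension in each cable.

T_L = 285.8 lb, T_R = 468.9 lb

ΣF_x = 0: −T_L·cos44° + T_R·cos64° = 0 → T_R = 1.64094·T_L.
ΣF_y = 0: T_L·sin44° + T_R·sin64° = 620.
Substitute: T_L·(0.694658 + 1.64094·0.898794) = 620 → T_L = 285.777 ≈ 285.8 lb.
Then T_R = 1.64094 × 285.777 = 468.9 lb.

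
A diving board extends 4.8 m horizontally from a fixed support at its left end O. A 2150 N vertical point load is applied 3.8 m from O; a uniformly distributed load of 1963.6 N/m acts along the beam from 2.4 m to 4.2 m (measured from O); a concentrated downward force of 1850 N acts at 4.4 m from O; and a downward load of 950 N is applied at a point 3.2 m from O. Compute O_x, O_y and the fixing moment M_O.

Resultant of the distributed load: 1963.6 × 1.8 = 3534.48 N at 3.3 m from O.
ΣF_x = 0: O_x = 0.
ΣF_y = 0: O_y − 2150 − 1963.6·1.8 − 1850 − 950 = 0 → O_y = 8484 N.
ΣM about O: M_O − 2150·3.8 − (1963.6·1.8)·3.3 − 1850·4.4 − 950·3.2 = 0 → M_O = 31010 N·m.

O_x = 0, O_y = 8484 N, M_O = 31010 N·m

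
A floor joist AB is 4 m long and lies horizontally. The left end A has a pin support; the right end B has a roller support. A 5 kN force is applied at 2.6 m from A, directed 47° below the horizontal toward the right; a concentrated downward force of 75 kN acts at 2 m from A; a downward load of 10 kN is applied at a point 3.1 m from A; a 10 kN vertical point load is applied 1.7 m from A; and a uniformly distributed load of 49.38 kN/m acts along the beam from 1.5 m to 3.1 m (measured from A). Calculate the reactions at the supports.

Resultant of the distributed load: 49.38 × 1.6 = 79.008 kN at 2.3 m from A.
Moments about A: B_y·4 − 5·sin47°·2.6 − 75·2 − 10·3.1 − 10·1.7 − (49.38·1.6)·2.3 = 0 → B_y = 389.226/4 = 97.3065 ≈ 97.31 kN.
ΣF_y = 0: A_y + 97.3065 − 5·sin47° − 75 − 10 − 10 − 49.38·1.6 = 0 → A_y = 80.36 kN.
ΣF_x = 0: A_x + 5·cos47° = 0 → A_x = -3.410 kN.

A_x = -3.410 kN, A_y = 80.36 kN, B_y = 97.31 kN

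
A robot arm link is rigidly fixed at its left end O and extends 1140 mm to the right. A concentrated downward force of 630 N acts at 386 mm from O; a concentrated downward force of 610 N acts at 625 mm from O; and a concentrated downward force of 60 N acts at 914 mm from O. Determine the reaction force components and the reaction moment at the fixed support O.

ΣF_x = 0: O_x = 0.
ΣF_y = 0: O_y − 630 − 610 − 60 = 0 → O_y = 1300 N.
ΣM about O: M_O − 630·386 − 610·625 − 60·914 = 0 → M_O = 679300 N·mm.

O_x = 0, O_y = 1300 N, M_O = 679300 N·mm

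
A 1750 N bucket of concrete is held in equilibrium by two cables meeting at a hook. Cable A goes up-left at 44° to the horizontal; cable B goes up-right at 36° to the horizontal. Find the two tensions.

T_A = 1438 N, T_B = 1278 N

ΣF_x = 0: −T_A·cos44° + T_B·cos36° = 0 → T_B = 0.889153·T_A.
ΣF_y = 0: T_A·sin44° + T_B·sin36° = 1750.
Substitute: T_A·(0.694658 + 0.889153·0.587785) = 1750 → T_A = 1437.62 ≈ 1438 N.
Then T_B = 0.889153 × 1437.62 = 1278 N.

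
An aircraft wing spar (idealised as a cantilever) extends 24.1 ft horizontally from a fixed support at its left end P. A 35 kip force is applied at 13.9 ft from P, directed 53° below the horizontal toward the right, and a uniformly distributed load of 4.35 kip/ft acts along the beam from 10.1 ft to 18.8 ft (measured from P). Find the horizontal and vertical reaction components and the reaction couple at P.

P_x = -21.06 kip, P_y = 65.80 kip, M_P = 935.4 kip·ft

Resultant of the distributed load: 4.35 × 8.7 = 37.845 kip at 14.45 ft from P.
ΣF_x = 0: P_x + 35·cos53° = 0 → P_x = -21.06 kip.
ΣF_y = 0: P_y − 35·sin53° − 4.35·8.7 = 0 → P_y = 65.80 kip.
ΣM about P: M_P − 35·sin53°·13.9 − (4.35·8.7)·14.45 = 0 → M_P = 935.4 kip·ft.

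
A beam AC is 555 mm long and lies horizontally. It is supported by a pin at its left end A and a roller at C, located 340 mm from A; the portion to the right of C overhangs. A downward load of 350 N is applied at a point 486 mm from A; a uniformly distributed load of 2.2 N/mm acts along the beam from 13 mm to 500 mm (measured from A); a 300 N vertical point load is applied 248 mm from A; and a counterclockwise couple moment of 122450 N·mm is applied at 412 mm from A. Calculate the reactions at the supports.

A_x = 0, A_y = 554.2 N, C_y = 1167 N

Resultant of the distributed load: 2.2 × 487 = 1071.4 N at 256.5 mm from A.
ΣM about A: C_y·340 − 350·486 − (2.2·487)·256.5 − 300·248 + 122450 = 0 → C_y = 396864.1/340 = 1167.25 ≈ 1167 N.
ΣF_y = 0: A_y + 1167.25 − 350 − 2.2·487 − 300 = 0 → A_y = 554.2 N.
ΣF_x = 0: no horizontal applied forces, so A_x = 0.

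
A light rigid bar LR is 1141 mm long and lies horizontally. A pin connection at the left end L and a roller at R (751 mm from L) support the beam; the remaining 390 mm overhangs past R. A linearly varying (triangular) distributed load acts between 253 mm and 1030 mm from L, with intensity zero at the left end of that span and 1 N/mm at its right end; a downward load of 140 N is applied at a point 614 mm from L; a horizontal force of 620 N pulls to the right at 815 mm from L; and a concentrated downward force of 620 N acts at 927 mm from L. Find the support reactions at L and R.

Resultant of the triangular load: ½ × 1 × 777 = 388.5 N, acting at 771 mm from L (one-third of the span from the peak).
Taking moments about L: R_y·751 − (½·1·777)·771 − 140·614 − 620·927 = 0 → R_y = 960233.5/751 = 1278.61 ≈ 1279 N.
ΣF_y = 0: L_y + 1278.61 − ½·1·777 − 140 − 620 = 0 → L_y = -130.1 N.
ΣF_x = 0: L_x + 620 = 0 → L_x = -620.0 N.

L_x = -620.0 N, L_y = -130.1 N, R_y = 1279 N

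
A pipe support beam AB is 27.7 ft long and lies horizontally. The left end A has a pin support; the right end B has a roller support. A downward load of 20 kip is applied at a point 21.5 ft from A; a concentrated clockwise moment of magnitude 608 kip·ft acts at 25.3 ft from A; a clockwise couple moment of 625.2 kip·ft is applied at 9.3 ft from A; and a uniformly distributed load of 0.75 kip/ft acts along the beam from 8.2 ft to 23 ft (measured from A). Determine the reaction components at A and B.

A_x = 0, A_y = -35.19 kip, B_y = 66.29 kip

Resultant of the distributed load: 0.75 × 14.8 = 11.1 kip at 15.6 ft from A.
Moments about A: B_y·27.7 − 20·21.5 − 608 − 625.2 − (0.75·14.8)·15.6 = 0 → B_y = 1836.36/27.7 = 66.2946 ≈ 66.29 kip.
ΣF_y = 0: A_y + 66.2946 − 20 − 0.75·14.8 = 0 → A_y = -35.19 kip.
ΣF_x = 0: no horizontal applied forces, so A_x = 0.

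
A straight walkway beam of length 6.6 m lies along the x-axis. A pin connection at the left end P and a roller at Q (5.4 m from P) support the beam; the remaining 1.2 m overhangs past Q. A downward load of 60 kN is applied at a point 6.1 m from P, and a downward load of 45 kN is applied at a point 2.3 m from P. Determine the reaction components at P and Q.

Taking moments about P: Q_y·5.4 − 60·6.1 − 45·2.3 = 0 → Q_y = 469.5/5.4 = 86.9444 ≈ 86.94 kN.
ΣF_y = 0: P_y + 86.9444 − 60 − 45 = 0 → P_y = 18.06 kN.
ΣF_x = 0: no horizontal applied forces, so P_x = 0.

P_x = 0, P_y = 18.06 kN, Q_y = 86.94 kN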